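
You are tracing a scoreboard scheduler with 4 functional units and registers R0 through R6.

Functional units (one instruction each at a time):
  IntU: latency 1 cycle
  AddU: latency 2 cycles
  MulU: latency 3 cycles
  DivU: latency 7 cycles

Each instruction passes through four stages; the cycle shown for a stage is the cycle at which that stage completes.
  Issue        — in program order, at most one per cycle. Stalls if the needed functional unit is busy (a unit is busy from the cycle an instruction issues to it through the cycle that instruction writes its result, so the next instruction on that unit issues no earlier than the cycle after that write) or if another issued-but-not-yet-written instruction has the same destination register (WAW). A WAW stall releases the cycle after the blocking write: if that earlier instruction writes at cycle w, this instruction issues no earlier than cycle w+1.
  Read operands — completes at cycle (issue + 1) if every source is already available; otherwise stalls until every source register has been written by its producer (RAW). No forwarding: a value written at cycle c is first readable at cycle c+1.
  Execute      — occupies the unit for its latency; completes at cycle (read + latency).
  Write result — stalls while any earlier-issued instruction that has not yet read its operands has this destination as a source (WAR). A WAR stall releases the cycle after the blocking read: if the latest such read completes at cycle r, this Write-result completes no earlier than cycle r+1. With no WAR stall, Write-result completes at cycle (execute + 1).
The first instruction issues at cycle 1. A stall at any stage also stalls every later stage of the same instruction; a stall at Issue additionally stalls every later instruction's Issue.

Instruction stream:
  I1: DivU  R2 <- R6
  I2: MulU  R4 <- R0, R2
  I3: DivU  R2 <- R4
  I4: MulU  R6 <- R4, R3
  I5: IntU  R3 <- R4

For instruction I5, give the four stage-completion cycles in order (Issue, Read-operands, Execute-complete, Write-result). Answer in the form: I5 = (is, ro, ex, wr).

I5 = (17, 18, 19, 20)

[1] issue I1 (DivU)
[2] I1 read-ops · issue I2 (MulU)
[9] I1 finished on DivU
[10] I1→R2
[11] I2 read-ops · issue I3 (DivU)
[14] I2 finished on MulU
[15] I2→R4
[16] I3 read-ops · issue I4 (MulU)
[17] I4 read-ops · issue I5 (IntU)
[18] I5 read-ops
[19] I5 finished on IntU
[20] I4 finished on MulU · I5→R3
[21] I4→R6
[23] I3 finished on DivU
[24] I3→R2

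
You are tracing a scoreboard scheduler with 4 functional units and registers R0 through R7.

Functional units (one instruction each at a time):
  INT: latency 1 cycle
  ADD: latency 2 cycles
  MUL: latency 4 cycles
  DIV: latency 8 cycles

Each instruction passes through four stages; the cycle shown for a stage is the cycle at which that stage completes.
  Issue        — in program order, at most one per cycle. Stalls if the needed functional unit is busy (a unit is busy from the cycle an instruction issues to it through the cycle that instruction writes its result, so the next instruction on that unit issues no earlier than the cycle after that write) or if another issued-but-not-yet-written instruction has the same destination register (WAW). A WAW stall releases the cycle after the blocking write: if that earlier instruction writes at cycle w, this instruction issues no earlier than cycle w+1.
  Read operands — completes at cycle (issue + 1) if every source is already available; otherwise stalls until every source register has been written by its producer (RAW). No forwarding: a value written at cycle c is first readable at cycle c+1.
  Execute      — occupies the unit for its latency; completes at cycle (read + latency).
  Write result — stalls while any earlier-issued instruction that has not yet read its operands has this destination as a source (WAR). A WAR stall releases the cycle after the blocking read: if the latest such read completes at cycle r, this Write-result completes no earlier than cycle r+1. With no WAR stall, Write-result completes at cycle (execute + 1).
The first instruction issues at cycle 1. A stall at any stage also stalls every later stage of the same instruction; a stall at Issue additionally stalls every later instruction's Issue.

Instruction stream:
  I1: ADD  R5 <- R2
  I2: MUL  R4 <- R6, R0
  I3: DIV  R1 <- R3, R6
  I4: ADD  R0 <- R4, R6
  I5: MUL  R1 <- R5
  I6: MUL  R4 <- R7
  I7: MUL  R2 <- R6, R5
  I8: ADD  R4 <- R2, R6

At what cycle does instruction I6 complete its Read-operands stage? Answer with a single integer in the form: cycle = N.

cycle = 22

[1] I1 dispatched to ADD
[2] I1 operands ready, I2 dispatched to MUL
[3] I2 operands ready, I3 dispatched to DIV
[4] I1 complete, I3 operands ready
[5] R5←I1
[6] I4 dispatched to ADD
[7] I2 complete
[8] R4←I2
[9] I4 operands ready
[11] I4 complete
[12] I3 complete, R0←I4
[13] R1←I3
[14] I5 dispatched to MUL
[15] I5 operands ready
[19] I5 complete
[20] R1←I5
[21] I6 dispatched to MUL
[22] I6 operands ready
[26] I6 complete
[27] R4←I6
[28] I7 dispatched to MUL
[29] I7 operands ready, I8 dispatched to ADD
[33] I7 complete
[34] R2←I7
[35] I8 operands ready
[37] I8 complete
[38] R4←I8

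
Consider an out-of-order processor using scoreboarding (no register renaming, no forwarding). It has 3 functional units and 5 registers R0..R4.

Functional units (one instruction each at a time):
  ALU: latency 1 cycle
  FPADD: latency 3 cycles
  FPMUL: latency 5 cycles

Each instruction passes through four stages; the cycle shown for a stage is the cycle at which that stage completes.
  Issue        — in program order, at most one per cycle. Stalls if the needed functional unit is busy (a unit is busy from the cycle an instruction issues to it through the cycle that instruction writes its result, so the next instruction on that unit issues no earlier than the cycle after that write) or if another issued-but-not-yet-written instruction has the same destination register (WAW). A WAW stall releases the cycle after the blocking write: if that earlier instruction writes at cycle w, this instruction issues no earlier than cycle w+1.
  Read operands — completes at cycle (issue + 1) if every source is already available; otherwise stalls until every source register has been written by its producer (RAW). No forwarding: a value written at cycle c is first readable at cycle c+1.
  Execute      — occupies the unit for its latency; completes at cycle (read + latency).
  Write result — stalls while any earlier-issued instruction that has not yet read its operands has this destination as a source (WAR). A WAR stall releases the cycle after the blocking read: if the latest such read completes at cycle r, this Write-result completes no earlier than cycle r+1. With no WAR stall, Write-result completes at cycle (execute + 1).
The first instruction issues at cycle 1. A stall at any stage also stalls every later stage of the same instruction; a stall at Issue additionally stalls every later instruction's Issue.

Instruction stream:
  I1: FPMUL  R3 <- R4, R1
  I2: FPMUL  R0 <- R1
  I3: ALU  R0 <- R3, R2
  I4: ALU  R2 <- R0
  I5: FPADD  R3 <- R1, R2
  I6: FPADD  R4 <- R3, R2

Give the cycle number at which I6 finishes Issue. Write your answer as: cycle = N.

[1] issue I1 (FPMUL)
[2] I1 read-ops
[7] I1 finished on FPMUL
[8] I1→R3
[9] issue I2 (FPMUL)
[10] I2 read-ops
[15] I2 finished on FPMUL
[16] I2→R0
[17] issue I3 (ALU)
[18] I3 read-ops
[19] I3 finished on ALU
[20] I3→R0
[21] issue I4 (ALU)
[22] I4 read-ops | issue I5 (FPADD)
[23] I4 finished on ALU
[24] I4→R2
[25] I5 read-ops
[28] I5 finished on FPADD
[29] I5→R3
[30] issue I6 (FPADD)
[31] I6 read-ops
[34] I6 finished on FPADD
[35] I6→R4

cycle = 30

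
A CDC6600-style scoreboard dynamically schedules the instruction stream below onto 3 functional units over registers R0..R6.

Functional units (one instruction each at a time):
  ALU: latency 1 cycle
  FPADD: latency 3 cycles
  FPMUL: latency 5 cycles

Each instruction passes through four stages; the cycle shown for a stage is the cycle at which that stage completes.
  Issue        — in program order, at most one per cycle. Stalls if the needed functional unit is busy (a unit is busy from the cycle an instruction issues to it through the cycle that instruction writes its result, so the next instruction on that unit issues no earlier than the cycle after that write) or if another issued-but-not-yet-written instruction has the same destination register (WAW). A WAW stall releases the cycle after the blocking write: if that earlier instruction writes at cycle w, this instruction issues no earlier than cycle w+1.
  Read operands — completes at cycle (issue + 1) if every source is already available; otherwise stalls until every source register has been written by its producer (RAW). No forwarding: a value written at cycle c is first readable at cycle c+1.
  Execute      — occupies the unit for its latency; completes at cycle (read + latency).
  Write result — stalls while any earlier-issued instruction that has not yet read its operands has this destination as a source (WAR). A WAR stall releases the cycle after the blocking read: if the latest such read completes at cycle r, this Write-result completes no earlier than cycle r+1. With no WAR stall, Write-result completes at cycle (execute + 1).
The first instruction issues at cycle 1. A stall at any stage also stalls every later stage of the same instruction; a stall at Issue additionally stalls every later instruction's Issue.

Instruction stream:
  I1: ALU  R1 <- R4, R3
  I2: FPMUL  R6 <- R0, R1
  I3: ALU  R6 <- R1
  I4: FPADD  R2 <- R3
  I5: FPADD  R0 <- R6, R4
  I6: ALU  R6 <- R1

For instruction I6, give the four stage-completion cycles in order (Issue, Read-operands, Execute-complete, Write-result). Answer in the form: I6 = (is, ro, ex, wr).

cycle 1: issue I1 (ALU)
cycle 2: I1 read-ops · issue I2 (FPMUL)
cycle 3: I1 finished on ALU
cycle 4: I1→R1
cycle 5: I2 read-ops
cycle 10: I2 finished on FPMUL
cycle 11: I2→R6
cycle 12: issue I3 (ALU)
cycle 13: I3 read-ops · issue I4 (FPADD)
cycle 14: I3 finished on ALU · I4 read-ops
cycle 15: I3→R6
cycle 17: I4 finished on FPADD
cycle 18: I4→R2
cycle 19: issue I5 (FPADD)
cycle 20: I5 read-ops · issue I6 (ALU)
cycle 21: I6 read-ops
cycle 22: I6 finished on ALU
cycle 23: I5 finished on FPADD · I6→R6
cycle 24: I5→R0

I6 = (20, 21, 22, 23)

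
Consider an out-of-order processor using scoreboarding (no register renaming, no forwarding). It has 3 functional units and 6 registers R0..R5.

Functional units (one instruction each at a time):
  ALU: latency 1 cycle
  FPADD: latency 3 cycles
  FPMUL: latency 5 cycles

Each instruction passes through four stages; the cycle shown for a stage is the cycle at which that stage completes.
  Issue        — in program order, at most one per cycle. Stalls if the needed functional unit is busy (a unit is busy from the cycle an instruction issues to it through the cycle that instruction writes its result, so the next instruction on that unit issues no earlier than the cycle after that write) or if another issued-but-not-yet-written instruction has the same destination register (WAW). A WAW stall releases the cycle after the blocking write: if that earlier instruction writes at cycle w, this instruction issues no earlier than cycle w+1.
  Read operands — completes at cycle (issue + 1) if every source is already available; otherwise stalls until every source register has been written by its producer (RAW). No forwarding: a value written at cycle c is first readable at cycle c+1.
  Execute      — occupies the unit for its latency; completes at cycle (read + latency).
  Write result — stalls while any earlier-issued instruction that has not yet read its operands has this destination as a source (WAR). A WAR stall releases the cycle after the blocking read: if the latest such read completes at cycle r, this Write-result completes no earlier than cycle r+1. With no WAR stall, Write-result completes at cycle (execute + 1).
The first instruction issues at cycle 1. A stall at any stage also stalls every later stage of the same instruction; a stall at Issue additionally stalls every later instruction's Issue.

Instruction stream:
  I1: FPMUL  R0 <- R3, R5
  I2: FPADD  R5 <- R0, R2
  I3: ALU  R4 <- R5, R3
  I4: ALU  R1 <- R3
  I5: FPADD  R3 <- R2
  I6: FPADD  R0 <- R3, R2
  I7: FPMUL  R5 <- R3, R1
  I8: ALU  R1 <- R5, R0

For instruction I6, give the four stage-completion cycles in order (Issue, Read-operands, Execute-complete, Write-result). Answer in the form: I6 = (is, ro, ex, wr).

I6 = (24, 25, 28, 29)

c1: I1 issues→FPMUL
c2: I1 reads · I2 issues→FPADD
c3: I3 issues→ALU
c7: I1 exec-done
c8: I1 writes R0
c9: I2 reads
c12: I2 exec-done
c13: I2 writes R5
c14: I3 reads
c15: I3 exec-done
c16: I3 writes R4
c17: I4 issues→ALU
c18: I4 reads · I5 issues→FPADD
c19: I4 exec-done · I5 reads
c20: I4 writes R1
c22: I5 exec-done
c23: I5 writes R3
c24: I6 issues→FPADD
c25: I6 reads · I7 issues→FPMUL
c26: I7 reads · I8 issues→ALU
c28: I6 exec-done
c29: I6 writes R0
c31: I7 exec-done
c32: I7 writes R5
c33: I8 reads
c34: I8 exec-done
c35: I8 writes R1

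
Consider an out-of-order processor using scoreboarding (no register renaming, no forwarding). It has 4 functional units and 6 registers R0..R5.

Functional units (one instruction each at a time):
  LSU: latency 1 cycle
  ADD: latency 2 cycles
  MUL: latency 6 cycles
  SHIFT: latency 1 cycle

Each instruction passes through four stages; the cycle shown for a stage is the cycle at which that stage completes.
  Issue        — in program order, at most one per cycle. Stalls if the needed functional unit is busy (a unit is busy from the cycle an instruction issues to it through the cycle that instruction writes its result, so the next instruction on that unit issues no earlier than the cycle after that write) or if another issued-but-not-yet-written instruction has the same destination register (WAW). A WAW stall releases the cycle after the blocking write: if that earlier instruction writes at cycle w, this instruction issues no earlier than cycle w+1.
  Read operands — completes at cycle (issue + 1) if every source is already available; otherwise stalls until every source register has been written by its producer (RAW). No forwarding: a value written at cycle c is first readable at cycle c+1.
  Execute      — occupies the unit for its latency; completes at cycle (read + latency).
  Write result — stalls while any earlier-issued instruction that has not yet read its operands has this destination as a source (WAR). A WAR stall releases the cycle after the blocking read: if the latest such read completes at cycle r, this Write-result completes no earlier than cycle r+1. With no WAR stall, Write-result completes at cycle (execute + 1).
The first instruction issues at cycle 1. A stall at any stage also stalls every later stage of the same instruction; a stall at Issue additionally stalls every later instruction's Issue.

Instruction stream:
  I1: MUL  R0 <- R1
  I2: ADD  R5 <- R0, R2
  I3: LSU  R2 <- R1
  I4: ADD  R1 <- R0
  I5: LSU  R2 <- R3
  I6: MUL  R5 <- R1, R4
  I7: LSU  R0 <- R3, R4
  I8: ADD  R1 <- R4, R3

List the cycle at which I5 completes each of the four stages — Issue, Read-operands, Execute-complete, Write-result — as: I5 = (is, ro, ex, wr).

[I1] 1/2/8/9
[I2] 2/10/12/13  (RAW R0: wait I1 write@9)
[I3] 3/4/5/11  (WAR R2: wait I2 read@10)
[I4] 14/15/17/18  (struct: ADD busy until I2 writes@13)
[I5] 15/16/17/18
[I6] 16/19/25/26  (RAW R1: wait I4 write@18)
[I7] 19/20/21/22  (struct: LSU busy until I5 writes@18)
[I8] 20/21/23/24

I5 = (15, 16, 17, 18)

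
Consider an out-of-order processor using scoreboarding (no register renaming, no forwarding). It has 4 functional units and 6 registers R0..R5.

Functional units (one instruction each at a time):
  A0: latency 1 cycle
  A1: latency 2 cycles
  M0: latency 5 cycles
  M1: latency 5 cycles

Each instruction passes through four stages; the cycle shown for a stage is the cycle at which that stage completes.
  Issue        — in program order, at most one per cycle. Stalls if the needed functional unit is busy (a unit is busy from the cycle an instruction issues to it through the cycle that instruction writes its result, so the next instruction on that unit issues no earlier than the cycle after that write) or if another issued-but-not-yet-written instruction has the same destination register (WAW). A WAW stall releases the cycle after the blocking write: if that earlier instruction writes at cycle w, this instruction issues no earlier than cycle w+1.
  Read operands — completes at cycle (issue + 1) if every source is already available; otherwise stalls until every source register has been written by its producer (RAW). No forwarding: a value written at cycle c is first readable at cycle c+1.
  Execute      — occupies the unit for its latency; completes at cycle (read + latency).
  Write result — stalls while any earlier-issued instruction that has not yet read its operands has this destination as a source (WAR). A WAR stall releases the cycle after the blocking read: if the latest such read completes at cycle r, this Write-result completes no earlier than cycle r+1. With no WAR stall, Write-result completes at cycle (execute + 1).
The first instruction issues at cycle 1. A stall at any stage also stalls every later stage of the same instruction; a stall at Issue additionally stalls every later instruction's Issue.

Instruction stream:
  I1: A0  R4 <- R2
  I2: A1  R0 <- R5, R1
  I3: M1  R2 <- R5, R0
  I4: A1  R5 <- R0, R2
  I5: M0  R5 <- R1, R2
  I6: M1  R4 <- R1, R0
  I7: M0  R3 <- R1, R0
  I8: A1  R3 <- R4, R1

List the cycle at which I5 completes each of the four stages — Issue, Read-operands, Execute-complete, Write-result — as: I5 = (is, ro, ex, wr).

I1  is:1  ro:2  ex:3  wr:4
I2  is:2  ro:3  ex:5  wr:6
I3  is:3  ro:7  ex:12  wr:13  — RAW R0: wait I2 write@6
I4  is:7  ro:14  ex:16  wr:17  — struct: A1 busy until I2 writes@6, RAW R2: wait I3 write@13
I5  is:18  ro:19  ex:24  wr:25  — WAW R5: wait I4 write@17
I6  is:19  ro:20  ex:25  wr:26
I7  is:26  ro:27  ex:32  wr:33  — struct: M0 busy until I5 writes@25
I8  is:34  ro:35  ex:37  wr:38  — WAW R3: wait I7 write@33

I5 = (18, 19, 24, 25)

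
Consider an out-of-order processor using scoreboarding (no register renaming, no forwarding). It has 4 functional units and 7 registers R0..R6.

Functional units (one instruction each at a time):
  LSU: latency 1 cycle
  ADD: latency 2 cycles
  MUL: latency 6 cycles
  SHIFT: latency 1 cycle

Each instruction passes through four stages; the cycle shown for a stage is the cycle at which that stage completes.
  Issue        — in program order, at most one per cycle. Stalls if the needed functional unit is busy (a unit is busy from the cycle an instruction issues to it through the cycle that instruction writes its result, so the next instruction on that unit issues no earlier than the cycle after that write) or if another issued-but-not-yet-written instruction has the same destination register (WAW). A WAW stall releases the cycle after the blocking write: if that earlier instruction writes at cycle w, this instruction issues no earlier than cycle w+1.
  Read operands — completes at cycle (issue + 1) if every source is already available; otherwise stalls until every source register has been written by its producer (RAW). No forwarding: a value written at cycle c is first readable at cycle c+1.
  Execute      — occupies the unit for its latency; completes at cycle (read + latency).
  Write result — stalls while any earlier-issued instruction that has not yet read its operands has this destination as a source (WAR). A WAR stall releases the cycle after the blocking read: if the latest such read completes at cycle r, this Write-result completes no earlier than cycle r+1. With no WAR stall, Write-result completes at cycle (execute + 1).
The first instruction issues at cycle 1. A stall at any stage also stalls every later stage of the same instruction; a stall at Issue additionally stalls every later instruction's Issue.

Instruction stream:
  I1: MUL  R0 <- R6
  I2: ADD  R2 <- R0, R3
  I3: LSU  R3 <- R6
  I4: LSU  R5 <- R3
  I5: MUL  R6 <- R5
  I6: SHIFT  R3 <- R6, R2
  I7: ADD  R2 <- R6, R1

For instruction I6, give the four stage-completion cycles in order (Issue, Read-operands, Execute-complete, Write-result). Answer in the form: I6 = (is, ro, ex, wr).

I6 = (14, 24, 25, 26)

[I1] 1/2/8/9
[I2] 2/10/12/13  (RAW R0: wait I1 write@9)
[I3] 3/4/5/11  (WAR R3: wait I2 read@10)
[I4] 12/13/14/15  (struct: LSU busy until I3 writes@11)
[I5] 13/16/22/23  (RAW R5: wait I4 write@15)
[I6] 14/24/25/26  (RAW R6: wait I5 write@23)
[I7] 15/24/26/27  (RAW R6: wait I5 write@23)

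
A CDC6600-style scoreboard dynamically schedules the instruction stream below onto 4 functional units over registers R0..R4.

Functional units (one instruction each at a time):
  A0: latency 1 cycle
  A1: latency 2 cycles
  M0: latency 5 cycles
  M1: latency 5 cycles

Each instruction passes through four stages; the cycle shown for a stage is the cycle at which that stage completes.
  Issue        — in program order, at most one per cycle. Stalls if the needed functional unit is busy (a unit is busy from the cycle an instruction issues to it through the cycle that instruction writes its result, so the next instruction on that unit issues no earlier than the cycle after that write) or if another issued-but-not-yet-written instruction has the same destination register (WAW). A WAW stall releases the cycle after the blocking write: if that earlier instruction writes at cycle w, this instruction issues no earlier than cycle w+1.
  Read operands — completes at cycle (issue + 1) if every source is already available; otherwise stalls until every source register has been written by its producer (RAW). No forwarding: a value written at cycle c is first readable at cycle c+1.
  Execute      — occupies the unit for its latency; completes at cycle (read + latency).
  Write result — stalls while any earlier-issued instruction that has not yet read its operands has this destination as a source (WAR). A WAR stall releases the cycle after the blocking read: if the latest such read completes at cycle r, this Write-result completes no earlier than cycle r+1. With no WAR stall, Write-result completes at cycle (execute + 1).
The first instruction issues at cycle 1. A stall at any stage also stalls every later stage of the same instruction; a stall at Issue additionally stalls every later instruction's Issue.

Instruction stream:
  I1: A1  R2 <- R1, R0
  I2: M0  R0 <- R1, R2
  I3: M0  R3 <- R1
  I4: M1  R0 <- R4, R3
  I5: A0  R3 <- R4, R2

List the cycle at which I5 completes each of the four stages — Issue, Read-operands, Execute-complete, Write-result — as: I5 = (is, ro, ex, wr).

I5 = (21, 22, 23, 24)

cycle 1: issue I1 (A1)
cycle 2: I1 read-ops | issue I2 (M0)
cycle 4: I1 finished on A1
cycle 5: I1→R2
cycle 6: I2 read-ops
cycle 11: I2 finished on M0
cycle 12: I2→R0
cycle 13: issue I3 (M0)
cycle 14: I3 read-ops | issue I4 (M1)
cycle 19: I3 finished on M0
cycle 20: I3→R3
cycle 21: I4 read-ops | issue I5 (A0)
cycle 22: I5 read-ops
cycle 23: I5 finished on A0
cycle 24: I5→R3
cycle 26: I4 finished on M1
cycle 27: I4→R0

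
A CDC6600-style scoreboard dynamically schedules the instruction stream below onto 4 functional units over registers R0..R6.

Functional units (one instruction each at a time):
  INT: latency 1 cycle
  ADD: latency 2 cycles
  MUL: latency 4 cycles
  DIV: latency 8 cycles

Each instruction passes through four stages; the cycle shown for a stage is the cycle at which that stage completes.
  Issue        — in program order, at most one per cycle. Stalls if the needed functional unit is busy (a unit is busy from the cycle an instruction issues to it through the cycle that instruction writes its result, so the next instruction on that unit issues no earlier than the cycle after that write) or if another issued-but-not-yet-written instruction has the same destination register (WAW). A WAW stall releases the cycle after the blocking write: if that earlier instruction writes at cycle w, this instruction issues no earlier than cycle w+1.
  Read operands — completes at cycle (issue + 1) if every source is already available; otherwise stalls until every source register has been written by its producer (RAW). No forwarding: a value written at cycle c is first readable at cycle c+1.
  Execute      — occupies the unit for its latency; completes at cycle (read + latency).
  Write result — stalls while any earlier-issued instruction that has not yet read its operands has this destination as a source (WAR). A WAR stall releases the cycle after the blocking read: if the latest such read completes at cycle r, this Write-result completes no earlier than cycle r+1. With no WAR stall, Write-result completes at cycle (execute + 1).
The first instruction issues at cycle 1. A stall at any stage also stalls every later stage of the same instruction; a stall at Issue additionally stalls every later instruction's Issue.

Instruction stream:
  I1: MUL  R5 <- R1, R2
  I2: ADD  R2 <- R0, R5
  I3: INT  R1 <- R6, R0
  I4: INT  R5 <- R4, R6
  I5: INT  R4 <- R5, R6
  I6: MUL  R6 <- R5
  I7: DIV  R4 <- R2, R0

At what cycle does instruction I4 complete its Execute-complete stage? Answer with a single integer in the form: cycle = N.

cycle = 10

[1] I1 issues→MUL
[2] I1 reads · I2 issues→ADD
[3] I3 issues→INT
[4] I3 reads
[5] I3 exec-done
[6] I1 exec-done · I3 writes R1
[7] I1 writes R5
[8] I2 reads · I4 issues→INT
[9] I4 reads
[10] I2 exec-done · I4 exec-done
[11] I2 writes R2 · I4 writes R5
[12] I5 issues→INT
[13] I5 reads · I6 issues→MUL
[14] I5 exec-done · I6 reads
[15] I5 writes R4
[16] I7 issues→DIV
[17] I7 reads
[18] I6 exec-done
[19] I6 writes R6
[25] I7 exec-done
[26] I7 writes R4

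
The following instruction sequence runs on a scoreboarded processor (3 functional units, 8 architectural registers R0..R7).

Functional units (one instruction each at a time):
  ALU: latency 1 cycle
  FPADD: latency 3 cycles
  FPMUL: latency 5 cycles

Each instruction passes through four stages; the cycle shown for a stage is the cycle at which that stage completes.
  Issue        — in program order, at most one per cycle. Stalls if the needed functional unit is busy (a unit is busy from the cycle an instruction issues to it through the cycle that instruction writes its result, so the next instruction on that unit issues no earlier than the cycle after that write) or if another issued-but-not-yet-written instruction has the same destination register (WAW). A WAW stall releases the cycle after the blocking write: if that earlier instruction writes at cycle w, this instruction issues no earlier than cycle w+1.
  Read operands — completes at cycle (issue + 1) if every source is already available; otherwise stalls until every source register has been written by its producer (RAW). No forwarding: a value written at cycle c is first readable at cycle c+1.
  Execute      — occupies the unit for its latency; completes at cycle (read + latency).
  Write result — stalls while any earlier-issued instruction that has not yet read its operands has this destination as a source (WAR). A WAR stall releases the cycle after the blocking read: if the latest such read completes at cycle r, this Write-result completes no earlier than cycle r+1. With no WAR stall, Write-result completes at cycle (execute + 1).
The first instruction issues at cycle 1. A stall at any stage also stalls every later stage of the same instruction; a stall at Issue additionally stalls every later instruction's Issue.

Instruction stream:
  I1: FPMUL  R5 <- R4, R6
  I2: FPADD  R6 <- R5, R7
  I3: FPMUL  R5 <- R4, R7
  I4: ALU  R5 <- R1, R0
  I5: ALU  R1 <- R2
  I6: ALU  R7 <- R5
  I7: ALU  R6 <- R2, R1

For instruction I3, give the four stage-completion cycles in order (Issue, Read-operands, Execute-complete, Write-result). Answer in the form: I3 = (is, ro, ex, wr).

1) issue 1, read 2, done 7, write 8
2) issue 2, read 9, done 12, write 13  <RAW R5: wait I1 write@8>
3) issue 9, read 10, done 15, write 16  <struct: FPMUL busy until I1 writes@8>
4) issue 17, read 18, done 19, write 20  <WAW R5: wait I3 write@16>
5) issue 21, read 22, done 23, write 24  <struct: ALU busy until I4 writes@20>
6) issue 25, read 26, done 27, write 28  <struct: ALU busy until I5 writes@24>
7) issue 29, read 30, done 31, write 32  <struct: ALU busy until I6 writes@28>

I3 = (9, 10, 15, 16)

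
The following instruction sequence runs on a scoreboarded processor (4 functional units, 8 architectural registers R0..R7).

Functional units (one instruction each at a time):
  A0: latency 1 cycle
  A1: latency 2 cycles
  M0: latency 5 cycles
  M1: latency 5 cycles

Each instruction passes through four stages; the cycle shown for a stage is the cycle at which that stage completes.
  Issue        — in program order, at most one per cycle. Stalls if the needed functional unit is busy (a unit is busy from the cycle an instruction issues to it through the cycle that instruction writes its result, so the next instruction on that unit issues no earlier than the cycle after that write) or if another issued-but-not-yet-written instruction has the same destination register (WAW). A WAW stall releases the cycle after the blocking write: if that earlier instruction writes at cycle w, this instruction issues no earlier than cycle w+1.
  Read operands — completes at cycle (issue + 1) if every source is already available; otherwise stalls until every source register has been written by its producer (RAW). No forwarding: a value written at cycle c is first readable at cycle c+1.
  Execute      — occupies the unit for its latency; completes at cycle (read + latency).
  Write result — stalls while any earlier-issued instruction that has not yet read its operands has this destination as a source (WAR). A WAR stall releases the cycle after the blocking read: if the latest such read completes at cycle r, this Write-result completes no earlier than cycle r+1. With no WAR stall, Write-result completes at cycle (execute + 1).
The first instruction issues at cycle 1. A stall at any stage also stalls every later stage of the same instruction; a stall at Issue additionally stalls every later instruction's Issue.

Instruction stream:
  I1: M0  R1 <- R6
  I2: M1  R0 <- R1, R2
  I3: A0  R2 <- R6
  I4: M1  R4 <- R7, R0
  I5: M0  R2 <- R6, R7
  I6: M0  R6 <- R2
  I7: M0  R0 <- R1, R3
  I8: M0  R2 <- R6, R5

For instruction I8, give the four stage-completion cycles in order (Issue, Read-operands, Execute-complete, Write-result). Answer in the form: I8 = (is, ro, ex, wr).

I8 = (41, 42, 47, 48)

I1: IS=1 RO=2 EX=7 WR=8
I2: IS=2 RO=9 EX=14 WR=15  [RAW R1: wait I1 write@8]
I3: IS=3 RO=4 EX=5 WR=10  [WAR R2: wait I2 read@9]
I4: IS=16 RO=17 EX=22 WR=23  [struct: M1 busy until I2 writes@15]
I5: IS=17 RO=18 EX=23 WR=24
I6: IS=25 RO=26 EX=31 WR=32  [struct: M0 busy until I5 writes@24]
I7: IS=33 RO=34 EX=39 WR=40  [struct: M0 busy until I6 writes@32]
I8: IS=41 RO=42 EX=47 WR=48  [struct: M0 busy until I7 writes@40]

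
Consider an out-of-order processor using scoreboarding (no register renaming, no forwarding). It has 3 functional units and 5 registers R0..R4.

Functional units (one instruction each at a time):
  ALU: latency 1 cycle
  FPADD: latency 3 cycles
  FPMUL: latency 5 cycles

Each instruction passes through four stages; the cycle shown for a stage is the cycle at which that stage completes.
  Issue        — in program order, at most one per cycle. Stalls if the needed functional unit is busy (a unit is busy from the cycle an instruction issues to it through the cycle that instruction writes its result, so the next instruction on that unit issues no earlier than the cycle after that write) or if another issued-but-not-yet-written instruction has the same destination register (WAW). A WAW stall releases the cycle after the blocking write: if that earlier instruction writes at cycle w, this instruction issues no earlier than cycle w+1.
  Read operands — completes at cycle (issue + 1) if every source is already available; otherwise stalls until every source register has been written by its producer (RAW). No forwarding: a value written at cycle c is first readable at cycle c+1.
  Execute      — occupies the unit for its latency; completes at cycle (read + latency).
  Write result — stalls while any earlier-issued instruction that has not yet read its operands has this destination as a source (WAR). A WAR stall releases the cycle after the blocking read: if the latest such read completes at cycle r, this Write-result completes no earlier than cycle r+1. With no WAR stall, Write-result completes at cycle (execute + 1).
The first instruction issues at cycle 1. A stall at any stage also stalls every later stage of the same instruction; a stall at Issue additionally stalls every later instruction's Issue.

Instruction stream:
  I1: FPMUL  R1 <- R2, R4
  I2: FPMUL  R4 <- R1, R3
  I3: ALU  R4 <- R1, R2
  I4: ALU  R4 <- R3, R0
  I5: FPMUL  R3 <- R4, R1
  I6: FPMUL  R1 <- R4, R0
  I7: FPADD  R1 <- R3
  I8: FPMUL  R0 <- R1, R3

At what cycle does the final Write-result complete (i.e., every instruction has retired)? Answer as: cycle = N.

cycle = 52

I1: IS=1 RO=2 EX=7 WR=8
I2: IS=9 RO=10 EX=15 WR=16  [struct: FPMUL busy until I1 writes@8]
I3: IS=17 RO=18 EX=19 WR=20  [WAW R4: wait I2 write@16]
I4: IS=21 RO=22 EX=23 WR=24  [struct: ALU busy until I3 writes@20]
I5: IS=22 RO=25 EX=30 WR=31  [RAW R4: wait I4 write@24]
I6: IS=32 RO=33 EX=38 WR=39  [struct: FPMUL busy until I5 writes@31]
I7: IS=40 RO=41 EX=44 WR=45  [WAW R1: wait I6 write@39]
I8: IS=41 RO=46 EX=51 WR=52  [RAW R1: wait I7 write@45]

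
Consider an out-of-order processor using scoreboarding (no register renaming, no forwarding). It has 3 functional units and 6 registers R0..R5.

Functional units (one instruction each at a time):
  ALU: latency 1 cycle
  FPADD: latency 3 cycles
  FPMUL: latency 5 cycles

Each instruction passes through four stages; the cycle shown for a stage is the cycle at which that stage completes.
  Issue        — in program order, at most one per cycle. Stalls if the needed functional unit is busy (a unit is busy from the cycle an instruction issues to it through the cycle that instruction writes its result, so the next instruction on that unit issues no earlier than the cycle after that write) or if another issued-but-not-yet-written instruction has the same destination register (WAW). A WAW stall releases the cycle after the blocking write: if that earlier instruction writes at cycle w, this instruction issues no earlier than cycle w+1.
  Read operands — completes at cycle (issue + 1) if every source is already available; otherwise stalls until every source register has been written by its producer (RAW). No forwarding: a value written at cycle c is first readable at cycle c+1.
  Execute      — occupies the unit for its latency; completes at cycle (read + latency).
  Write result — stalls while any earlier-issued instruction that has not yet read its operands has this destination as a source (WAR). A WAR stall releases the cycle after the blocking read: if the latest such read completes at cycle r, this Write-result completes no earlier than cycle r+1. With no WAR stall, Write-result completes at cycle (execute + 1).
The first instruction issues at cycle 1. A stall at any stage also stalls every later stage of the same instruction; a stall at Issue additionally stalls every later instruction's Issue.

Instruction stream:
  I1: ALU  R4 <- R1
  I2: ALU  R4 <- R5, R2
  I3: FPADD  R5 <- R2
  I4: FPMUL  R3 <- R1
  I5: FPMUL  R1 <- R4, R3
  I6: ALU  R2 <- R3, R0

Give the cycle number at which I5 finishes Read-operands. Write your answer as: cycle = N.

cycle = 16

  I1 | 1 | 2 | 3 | 4
  I2 | 5 | 6 | 7 | 8   struct: ALU busy until I1 writes@4
  I3 | 6 | 7 | 10 | 11
  I4 | 7 | 8 | 13 | 14
  I5 | 15 | 16 | 21 | 22   struct: FPMUL busy until I4 writes@14
  I6 | 16 | 17 | 18 | 19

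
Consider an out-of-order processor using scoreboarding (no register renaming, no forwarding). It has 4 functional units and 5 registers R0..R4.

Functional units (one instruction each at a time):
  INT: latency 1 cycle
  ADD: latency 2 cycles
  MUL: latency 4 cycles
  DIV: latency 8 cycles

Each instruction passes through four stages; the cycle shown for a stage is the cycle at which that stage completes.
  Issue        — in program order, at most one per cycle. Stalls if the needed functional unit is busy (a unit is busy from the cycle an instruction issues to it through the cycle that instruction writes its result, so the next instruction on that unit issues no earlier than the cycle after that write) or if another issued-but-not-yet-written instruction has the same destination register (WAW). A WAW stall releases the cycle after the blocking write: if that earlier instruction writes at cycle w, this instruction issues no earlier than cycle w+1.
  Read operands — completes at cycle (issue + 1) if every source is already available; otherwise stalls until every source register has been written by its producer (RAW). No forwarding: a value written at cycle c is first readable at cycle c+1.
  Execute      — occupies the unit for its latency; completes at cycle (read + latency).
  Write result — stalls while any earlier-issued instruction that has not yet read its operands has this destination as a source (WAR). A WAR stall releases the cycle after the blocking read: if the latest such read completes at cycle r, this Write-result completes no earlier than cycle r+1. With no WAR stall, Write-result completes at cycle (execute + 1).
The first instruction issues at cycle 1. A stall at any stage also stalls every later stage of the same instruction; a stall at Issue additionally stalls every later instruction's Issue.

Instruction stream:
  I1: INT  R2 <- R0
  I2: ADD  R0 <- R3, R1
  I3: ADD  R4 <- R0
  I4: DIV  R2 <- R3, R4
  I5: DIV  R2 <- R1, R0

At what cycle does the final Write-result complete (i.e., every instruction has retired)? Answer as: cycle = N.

cycle = 32

t=1  I1 dispatched to INT
t=2  I1 operands ready; I2 dispatched to ADD
t=3  I1 complete; I2 operands ready
t=4  R2←I1
t=5  I2 complete
t=6  R0←I2
t=7  I3 dispatched to ADD
t=8  I3 operands ready; I4 dispatched to DIV
t=10  I3 complete
t=11  R4←I3
t=12  I4 operands ready
t=20  I4 complete
t=21  R2←I4
t=22  I5 dispatched to DIV
t=23  I5 operands ready
t=31  I5 complete
t=32  R2←I5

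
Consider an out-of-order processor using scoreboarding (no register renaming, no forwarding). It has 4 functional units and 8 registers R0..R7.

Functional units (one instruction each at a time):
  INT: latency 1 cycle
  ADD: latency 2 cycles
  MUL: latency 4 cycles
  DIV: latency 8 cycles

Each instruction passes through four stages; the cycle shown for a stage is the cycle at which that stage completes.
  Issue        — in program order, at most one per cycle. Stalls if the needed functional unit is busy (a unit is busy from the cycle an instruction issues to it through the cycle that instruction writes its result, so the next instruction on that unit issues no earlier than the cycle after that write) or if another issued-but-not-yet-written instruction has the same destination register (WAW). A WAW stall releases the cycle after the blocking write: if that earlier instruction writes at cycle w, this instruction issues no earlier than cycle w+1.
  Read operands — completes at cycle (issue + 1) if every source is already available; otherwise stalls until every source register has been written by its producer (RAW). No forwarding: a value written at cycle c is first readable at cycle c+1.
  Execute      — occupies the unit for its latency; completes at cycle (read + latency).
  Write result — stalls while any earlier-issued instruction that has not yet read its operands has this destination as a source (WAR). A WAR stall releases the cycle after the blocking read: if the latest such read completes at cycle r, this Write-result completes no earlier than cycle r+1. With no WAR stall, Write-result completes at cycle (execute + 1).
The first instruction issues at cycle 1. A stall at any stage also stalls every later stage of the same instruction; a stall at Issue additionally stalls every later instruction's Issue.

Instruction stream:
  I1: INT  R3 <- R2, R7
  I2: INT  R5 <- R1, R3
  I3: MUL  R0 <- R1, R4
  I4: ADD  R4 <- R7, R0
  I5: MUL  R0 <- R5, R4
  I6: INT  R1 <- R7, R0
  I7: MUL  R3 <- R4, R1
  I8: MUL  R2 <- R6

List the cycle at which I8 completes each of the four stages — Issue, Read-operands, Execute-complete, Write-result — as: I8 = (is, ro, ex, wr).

  I1 | 1 | 2 | 3 | 4
  I2 | 5 | 6 | 7 | 8   struct: INT busy until I1 writes@4
  I3 | 6 | 7 | 11 | 12
  I4 | 7 | 13 | 15 | 16   RAW R0: wait I3 write@12
  I5 | 13 | 17 | 21 | 22   struct: MUL busy until I3 writes@12 · RAW R4: wait I4 write@16
  I6 | 14 | 23 | 24 | 25   RAW R0: wait I5 write@22
  I7 | 23 | 26 | 30 | 31   struct: MUL busy until I5 writes@22 · RAW R1: wait I6 write@25
  I8 | 32 | 33 | 37 | 38   struct: MUL busy until I7 writes@31

I8 = (32, 33, 37, 38)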